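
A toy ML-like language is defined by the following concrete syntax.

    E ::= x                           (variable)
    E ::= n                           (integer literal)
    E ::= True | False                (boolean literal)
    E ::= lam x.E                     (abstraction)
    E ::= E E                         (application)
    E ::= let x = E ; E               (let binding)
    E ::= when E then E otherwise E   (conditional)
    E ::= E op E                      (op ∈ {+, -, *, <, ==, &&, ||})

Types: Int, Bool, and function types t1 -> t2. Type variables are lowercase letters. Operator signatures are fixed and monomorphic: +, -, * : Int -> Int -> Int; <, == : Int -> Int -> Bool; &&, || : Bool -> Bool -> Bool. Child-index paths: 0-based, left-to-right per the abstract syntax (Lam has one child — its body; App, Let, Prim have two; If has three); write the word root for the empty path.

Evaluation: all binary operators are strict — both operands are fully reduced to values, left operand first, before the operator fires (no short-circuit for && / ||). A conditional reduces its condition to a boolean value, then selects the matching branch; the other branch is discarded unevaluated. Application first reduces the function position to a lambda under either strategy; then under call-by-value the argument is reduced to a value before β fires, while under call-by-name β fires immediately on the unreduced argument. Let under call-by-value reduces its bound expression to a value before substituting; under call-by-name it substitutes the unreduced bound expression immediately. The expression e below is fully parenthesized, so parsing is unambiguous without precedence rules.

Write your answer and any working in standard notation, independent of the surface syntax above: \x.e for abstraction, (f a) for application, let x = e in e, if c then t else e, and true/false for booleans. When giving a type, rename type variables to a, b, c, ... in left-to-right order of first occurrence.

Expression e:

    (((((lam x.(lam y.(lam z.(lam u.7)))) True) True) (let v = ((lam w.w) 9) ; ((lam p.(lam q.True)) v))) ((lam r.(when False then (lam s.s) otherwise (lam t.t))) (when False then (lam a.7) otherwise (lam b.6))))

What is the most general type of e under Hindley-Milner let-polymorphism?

Trace:
\u._ : d -> Int
\z._ : c -> d -> Int
\y._ : b -> c -> d -> Int
\x._ : a -> b -> c -> d -> Int
  unify a -> b -> c -> d -> Int ~ Bool -> e
  unify a ~ Bool
  unify b -> c -> d -> Int ~ e
_ _ : b -> c -> d -> Int
  unify b -> c -> d -> Int ~ Bool -> f
  unify b ~ Bool
  unify c -> d -> Int ~ f
_ _ : c -> d -> Int
w : g
\w._ : g -> g
  unify g -> g ~ Int -> h
  unify g ~ Int
  unify Int ~ h
_ _ : Int
let v : Int
\q._ : j -> Bool
\p._ : i -> j -> Bool
v : Int
  unify i -> j -> Bool ~ Int -> k
  unify i ~ Int
  unify j -> Bool ~ k
_ _ : j -> Bool
  unify c -> d -> Int ~ (j -> Bool) -> l
  unify c ~ j -> Bool
  unify d -> Int ~ l
_ _ : d -> Int
  unify Bool ~ Bool
s : n
\s._ : n -> n
t : o
\t._ : o -> o
  unify n -> n ~ o -> o
  unify n ~ o
  unify o ~ o
\r._ : m -> o -> o
  unify Bool ~ Bool
\a._ : p -> Int
\b._ : q -> Int
  unify p -> Int ~ q -> Int
  unify p ~ q
  unify Int ~ Int
  unify m -> o -> o ~ (q -> Int) -> r
  unify m ~ q -> Int
  unify o -> o ~ r
_ _ : o -> o
  unify d -> Int ~ (o -> o) -> s
  unify d ~ o -> o
  unify Int ~ s
_ _ : Int

Answer: Int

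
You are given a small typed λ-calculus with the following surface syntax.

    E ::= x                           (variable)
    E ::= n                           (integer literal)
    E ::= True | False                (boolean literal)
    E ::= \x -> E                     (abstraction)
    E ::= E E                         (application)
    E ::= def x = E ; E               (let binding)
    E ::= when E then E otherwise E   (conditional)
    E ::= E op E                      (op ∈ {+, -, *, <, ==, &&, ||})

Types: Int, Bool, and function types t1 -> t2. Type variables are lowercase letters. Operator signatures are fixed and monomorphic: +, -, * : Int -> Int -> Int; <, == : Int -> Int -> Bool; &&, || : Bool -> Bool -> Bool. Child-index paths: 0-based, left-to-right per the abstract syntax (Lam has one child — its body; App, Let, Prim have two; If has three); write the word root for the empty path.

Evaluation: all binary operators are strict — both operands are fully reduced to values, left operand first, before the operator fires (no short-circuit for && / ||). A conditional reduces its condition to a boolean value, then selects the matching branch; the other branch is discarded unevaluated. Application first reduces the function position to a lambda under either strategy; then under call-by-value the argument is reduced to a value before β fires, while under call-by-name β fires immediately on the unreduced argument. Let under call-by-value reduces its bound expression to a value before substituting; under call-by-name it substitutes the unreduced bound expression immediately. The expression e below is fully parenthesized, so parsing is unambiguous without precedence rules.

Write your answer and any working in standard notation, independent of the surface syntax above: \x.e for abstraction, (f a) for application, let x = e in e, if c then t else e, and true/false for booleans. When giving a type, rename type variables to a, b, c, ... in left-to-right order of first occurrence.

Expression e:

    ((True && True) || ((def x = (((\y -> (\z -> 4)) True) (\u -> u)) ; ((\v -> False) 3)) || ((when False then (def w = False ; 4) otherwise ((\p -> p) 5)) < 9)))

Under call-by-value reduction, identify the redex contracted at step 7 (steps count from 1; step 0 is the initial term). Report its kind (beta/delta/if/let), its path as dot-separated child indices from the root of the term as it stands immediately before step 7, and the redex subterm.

Working:
step 0: ((true && true) || ((let x = (((\y.(\z.4)) true) (\u.u)) in ((\v.false) 3)) || ((if false then (let w = false in 4) else ((\p.p) 5)) < 9)))
step 1: [delta@0] (true || ((let x = (((\y.(\z.4)) true) (\u.u)) in ((\v.false) 3)) || ((if false then (let w = false in 4) else ((\p.p) 5)) < 9)))
step 2: [beta@1.0.0.0] (true || ((let x = ((\z.4) (\u.u)) in ((\v.false) 3)) || ((if false then (let w = false in 4) else ((\p.p) 5)) < 9)))
step 3: [beta@1.0.0] (true || ((let x = 4 in ((\v.false) 3)) || ((if false then (let w = false in 4) else ((\p.p) 5)) < 9)))
step 4: [let@1.0] (true || (((\v.false) 3) || ((if false then (let w = false in 4) else ((\p.p) 5)) < 9)))
step 5: [beta@1.0] (true || (false || ((if false then (let w = false in 4) else ((\p.p) 5)) < 9)))
step 6: [if@1.1.0] (true || (false || (((\p.p) 5) < 9)))
step 7: [beta@1.1.0] (true || (false || (5 < 9)))

Answer: beta at 1.1.0 : ((\p.p) 5)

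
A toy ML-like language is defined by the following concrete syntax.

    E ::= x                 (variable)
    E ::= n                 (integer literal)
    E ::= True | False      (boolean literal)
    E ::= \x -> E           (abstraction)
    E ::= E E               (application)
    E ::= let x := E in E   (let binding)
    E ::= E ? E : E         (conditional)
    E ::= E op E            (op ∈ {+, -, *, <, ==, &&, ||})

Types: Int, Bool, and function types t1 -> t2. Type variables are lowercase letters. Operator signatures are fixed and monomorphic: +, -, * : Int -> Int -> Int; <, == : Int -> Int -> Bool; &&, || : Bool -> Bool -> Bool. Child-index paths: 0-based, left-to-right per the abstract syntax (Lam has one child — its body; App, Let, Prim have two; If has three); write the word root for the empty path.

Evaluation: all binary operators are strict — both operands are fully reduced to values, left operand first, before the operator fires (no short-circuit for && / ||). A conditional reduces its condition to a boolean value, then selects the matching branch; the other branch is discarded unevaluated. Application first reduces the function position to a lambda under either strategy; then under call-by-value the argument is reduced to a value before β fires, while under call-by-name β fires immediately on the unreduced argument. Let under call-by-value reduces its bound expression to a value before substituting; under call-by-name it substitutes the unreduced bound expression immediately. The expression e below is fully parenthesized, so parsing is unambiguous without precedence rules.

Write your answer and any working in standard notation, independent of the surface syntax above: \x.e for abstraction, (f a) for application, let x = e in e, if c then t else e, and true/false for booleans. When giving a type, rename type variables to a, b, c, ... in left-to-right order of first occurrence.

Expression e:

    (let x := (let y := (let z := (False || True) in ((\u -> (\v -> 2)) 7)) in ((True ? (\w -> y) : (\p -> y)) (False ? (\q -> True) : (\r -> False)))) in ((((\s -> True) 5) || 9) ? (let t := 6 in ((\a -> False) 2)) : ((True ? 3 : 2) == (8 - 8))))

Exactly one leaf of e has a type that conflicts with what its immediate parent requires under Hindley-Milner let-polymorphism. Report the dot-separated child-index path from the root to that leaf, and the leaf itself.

Derivation:
  unify Bool ~ Bool
  unify Bool ~ Bool
let z : Bool
\v._ : b -> Int
\u._ : a -> b -> Int
  unify a -> b -> Int ~ Int -> c
  unify a ~ Int
  unify b -> Int ~ c
_ _ : b -> Int
let y : forall. b -> Int
  unify Bool ~ Bool
y : e -> Int
\w._ : d -> e -> Int
y : g -> Int
\p._ : f -> g -> Int
  unify d -> e -> Int ~ f -> g -> Int
  unify d ~ f
  unify e -> Int ~ g -> Int
  unify e ~ g
  unify Int ~ Int
  unify Bool ~ Bool
\q._ : h -> Bool
\r._ : i -> Bool
  unify h -> Bool ~ i -> Bool
  unify h ~ i
  unify Bool ~ Bool
  unify f -> g -> Int ~ (i -> Bool) -> j
  unify f ~ i -> Bool
  unify g -> Int ~ j
_ _ : g -> Int
let x : forall. g -> Int
\s._ : k -> Bool
  unify k -> Bool ~ Int -> l
  unify k ~ Int
  unify Bool ~ l
_ _ : Bool
  unify Bool ~ Bool
  unify Int ~ Bool
  FAIL: mismatch Int ~ Bool

Answer: 1.0.1 : 9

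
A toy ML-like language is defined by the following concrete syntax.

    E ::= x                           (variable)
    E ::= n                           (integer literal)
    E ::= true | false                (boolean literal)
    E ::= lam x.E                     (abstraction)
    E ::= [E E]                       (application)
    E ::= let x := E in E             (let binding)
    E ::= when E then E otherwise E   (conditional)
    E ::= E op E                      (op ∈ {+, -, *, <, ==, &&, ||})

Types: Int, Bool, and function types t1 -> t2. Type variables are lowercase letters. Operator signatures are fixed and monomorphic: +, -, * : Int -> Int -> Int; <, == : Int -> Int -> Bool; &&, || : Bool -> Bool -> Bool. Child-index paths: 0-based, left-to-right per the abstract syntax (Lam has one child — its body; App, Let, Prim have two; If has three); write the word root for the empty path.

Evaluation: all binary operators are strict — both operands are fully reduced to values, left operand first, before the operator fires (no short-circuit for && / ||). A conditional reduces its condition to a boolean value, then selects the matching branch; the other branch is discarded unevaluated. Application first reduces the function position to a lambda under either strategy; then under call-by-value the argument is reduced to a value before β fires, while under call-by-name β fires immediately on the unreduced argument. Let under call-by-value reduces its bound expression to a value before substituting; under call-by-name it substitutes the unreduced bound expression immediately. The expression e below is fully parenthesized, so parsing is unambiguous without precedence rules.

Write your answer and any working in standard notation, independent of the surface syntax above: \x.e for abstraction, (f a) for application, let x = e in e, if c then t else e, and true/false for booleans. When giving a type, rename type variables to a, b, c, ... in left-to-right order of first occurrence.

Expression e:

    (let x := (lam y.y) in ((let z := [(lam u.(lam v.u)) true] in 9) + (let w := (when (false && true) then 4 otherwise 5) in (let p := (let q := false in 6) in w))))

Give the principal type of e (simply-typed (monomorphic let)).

Answer: Int

Working:
y : a
\y._ : a -> a
let x : a -> a
u : b
\v._ : c -> b
\u._ : b -> c -> b
  unify b -> c -> b ~ Bool -> d
  unify b ~ Bool
  unify c -> Bool ~ d
_ _ : c -> Bool
let z : c -> Bool
  unify Int ~ Int
  unify Bool ~ Bool
  unify Bool ~ Bool
  unify Bool ~ Bool
  unify Int ~ Int
let w : Int
let q : Bool
let p : Int
w : Int
  unify Int ~ Int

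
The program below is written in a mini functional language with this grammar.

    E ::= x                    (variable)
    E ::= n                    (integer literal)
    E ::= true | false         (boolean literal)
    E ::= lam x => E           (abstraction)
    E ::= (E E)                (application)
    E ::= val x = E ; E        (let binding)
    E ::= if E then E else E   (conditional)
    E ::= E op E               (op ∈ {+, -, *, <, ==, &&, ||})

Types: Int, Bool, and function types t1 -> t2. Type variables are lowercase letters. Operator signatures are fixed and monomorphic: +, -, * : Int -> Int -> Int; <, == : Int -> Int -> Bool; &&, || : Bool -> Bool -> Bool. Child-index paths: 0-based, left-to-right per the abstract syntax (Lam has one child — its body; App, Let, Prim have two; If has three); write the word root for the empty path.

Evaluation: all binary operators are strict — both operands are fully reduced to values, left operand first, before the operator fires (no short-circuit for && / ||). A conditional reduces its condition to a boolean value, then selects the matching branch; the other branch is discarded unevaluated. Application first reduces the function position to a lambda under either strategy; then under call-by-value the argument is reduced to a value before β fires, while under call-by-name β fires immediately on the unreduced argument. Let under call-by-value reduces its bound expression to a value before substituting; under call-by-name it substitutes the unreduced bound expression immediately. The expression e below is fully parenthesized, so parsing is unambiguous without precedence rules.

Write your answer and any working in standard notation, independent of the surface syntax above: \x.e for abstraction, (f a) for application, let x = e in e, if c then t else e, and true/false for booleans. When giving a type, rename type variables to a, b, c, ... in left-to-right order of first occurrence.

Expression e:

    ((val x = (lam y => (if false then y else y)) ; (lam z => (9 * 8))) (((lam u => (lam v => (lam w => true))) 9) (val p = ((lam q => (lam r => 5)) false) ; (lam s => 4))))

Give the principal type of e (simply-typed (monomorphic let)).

Answer: Int

Working:
  unify Bool ~ Bool
y : a
y : a
  unify a ~ a
\y._ : a -> a
let x : a -> a
  unify Int ~ Int
  unify Int ~ Int
\z._ : b -> Int
\w._ : e -> Bool
\v._ : d -> e -> Bool
\u._ : c -> d -> e -> Bool
  unify c -> d -> e -> Bool ~ Int -> f
  unify c ~ Int
  unify d -> e -> Bool ~ f
_ _ : d -> e -> Bool
\r._ : h -> Int
\q._ : g -> h -> Int
  unify g -> h -> Int ~ Bool -> i
  unify g ~ Bool
  unify h -> Int ~ i
_ _ : h -> Int
let p : h -> Int
\s._ : j -> Int
  unify d -> e -> Bool ~ (j -> Int) -> k
  unify d ~ j -> Int
  unify e -> Bool ~ k
_ _ : e -> Bool
  unify b -> Int ~ (e -> Bool) -> l
  unify b ~ e -> Bool
  unify Int ~ l
_ _ : Int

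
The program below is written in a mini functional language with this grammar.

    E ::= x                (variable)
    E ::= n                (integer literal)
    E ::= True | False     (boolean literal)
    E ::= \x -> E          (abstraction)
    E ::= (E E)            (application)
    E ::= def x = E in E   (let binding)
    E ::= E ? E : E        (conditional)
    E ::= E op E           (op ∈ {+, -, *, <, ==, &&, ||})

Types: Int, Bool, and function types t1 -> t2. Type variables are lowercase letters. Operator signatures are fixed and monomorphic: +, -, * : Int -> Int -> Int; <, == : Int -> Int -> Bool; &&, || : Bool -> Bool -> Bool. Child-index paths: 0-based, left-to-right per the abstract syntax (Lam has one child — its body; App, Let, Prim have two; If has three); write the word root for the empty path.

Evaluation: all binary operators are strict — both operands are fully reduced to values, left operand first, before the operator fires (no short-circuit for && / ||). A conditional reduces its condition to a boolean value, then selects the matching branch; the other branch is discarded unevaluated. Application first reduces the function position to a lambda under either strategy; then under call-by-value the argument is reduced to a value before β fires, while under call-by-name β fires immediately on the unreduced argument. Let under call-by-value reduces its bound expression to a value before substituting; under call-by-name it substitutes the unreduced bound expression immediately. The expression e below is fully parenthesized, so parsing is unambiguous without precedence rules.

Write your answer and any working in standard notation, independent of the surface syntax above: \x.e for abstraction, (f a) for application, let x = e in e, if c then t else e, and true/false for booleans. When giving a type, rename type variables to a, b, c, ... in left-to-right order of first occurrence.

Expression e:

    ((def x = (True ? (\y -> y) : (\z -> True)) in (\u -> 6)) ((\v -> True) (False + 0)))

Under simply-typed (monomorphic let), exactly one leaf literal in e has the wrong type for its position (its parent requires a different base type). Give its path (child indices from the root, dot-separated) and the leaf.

Answer: 1.1.0 : false

Derivation:
  unify Bool ~ Bool
y : a
\y._ : a -> a
\z._ : b -> Bool
  unify a -> a ~ b -> Bool
  unify a ~ b
  unify b ~ Bool
let x : Bool -> Bool
\u._ : c -> Int
\v._ : d -> Bool
  unify Bool ~ Int
  FAIL: mismatch Bool ~ Int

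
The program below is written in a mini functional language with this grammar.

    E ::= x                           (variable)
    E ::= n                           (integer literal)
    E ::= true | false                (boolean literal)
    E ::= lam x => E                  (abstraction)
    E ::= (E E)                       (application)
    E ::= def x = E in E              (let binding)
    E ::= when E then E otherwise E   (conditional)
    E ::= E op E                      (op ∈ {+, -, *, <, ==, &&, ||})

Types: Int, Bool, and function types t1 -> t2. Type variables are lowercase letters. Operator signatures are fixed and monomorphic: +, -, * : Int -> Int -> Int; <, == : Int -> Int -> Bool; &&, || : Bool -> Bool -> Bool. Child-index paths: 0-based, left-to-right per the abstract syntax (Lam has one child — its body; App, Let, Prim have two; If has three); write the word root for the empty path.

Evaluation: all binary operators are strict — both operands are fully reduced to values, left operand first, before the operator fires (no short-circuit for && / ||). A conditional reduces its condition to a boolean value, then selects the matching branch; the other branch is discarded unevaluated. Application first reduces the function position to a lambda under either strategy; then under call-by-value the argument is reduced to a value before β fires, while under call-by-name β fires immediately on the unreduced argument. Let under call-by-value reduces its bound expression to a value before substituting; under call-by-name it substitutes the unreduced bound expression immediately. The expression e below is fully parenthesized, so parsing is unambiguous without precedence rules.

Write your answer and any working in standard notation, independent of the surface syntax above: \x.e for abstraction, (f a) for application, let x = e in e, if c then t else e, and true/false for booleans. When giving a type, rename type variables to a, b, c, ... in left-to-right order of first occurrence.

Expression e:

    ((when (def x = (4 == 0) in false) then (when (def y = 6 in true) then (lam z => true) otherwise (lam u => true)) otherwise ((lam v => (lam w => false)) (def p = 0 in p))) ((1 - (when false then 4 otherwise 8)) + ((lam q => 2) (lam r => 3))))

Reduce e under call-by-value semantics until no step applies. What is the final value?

Answer: false

Trace:
step 0: ((if (let x = (4 == 0) in false) then (if (let y = 6 in true) then (\z.true) else (\u.true)) else ((\v.(\w.false)) (let p = 0 in p))) ((1 - (if false then 4 else 8)) + ((\q.2) (\r.3))))
step 1: [delta@0.0.0] ((if (let x = false in false) then (if (let y = 6 in true) then (\z.true) else (\u.true)) else ((\v.(\w.false)) (let p = 0 in p))) ((1 - (if false then 4 else 8)) + ((\q.2) (\r.3))))
step 2: [let@0.0] ((if false then (if (let y = 6 in true) then (\z.true) else (\u.true)) else ((\v.(\w.false)) (let p = 0 in p))) ((1 - (if false then 4 else 8)) + ((\q.2) (\r.3))))
step 3: [if@0] (((\v.(\w.false)) (let p = 0 in p)) ((1 - (if false then 4 else 8)) + ((\q.2) (\r.3))))
step 4: [let@0.1] (((\v.(\w.false)) 0) ((1 - (if false then 4 else 8)) + ((\q.2) (\r.3))))
step 5: [beta@0] ((\w.false) ((1 - (if false then 4 else 8)) + ((\q.2) (\r.3))))
step 6: [if@1.0.1] ((\w.false) ((1 - 8) + ((\q.2) (\r.3))))
step 7: [delta@1.0] ((\w.false) (-7 + ((\q.2) (\r.3))))
step 8: [beta@1.1] ((\w.false) (-7 + 2))
step 9: [delta@1] ((\w.false) -5)
step 10: [beta@root] false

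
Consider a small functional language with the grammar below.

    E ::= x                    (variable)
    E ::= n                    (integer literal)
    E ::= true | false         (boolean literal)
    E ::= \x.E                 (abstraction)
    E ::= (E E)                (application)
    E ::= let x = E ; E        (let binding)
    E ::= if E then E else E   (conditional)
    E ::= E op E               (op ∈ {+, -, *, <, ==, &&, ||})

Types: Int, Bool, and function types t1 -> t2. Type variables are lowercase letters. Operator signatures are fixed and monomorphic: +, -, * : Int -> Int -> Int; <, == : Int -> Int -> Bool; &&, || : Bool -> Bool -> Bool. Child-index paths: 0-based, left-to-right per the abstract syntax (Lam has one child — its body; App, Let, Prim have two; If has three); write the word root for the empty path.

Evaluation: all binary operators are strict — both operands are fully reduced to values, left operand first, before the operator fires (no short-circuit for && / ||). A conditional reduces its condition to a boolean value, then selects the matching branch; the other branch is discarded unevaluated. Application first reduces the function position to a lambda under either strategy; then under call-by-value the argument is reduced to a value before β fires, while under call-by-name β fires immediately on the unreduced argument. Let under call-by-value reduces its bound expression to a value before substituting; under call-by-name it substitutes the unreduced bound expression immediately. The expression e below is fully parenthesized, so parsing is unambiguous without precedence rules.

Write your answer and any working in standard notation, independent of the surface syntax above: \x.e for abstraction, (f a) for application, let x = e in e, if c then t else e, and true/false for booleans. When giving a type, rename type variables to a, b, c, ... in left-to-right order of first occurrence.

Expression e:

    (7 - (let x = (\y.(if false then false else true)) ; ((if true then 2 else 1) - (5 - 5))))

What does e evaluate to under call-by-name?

Answer: 5

Working:
step 0: (7 - (let x = (\y.(if false then false else true)) in ((if true then 2 else 1) - (5 - 5))))
step 1: [let@1] (7 - ((if true then 2 else 1) - (5 - 5)))
step 2: [if@1.0] (7 - (2 - (5 - 5)))
step 3: [delta@1.1] (7 - (2 - 0))
step 4: [delta@1] (7 - 2)
step 5: [delta@root] 5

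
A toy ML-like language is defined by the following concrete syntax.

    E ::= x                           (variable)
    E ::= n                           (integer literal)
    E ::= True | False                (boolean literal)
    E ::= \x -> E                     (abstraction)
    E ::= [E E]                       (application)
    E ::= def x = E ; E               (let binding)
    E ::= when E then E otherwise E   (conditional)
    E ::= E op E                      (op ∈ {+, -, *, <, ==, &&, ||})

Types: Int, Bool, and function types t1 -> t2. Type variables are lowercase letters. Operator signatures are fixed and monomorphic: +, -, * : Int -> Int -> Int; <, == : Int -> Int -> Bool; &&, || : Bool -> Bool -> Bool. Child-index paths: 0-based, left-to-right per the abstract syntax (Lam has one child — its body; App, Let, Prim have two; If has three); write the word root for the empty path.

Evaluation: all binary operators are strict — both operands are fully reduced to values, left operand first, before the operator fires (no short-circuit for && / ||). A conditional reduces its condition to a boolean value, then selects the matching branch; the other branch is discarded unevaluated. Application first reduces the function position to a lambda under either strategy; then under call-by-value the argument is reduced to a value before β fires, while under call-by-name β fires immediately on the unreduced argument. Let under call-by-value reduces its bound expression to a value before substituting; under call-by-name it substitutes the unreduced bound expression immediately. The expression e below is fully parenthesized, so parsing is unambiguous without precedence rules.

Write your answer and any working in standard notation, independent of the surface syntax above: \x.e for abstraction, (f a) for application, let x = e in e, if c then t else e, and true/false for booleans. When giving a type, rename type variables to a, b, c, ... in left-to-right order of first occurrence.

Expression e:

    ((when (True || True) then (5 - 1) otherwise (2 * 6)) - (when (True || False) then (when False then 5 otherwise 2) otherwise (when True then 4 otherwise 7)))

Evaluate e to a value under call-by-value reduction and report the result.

Trace:
step 0: ((if (true || true) then (5 - 1) else (2 * 6)) - (if (true || false) then (if false then 5 else 2) else (if true then 4 else 7)))
step 1: [delta@0.0] ((if true then (5 - 1) else (2 * 6)) - (if (true || false) then (if false then 5 else 2) else (if true then 4 else 7)))
step 2: [if@0] ((5 - 1) - (if (true || false) then (if false then 5 else 2) else (if true then 4 else 7)))
step 3: [delta@0] (4 - (if (true || false) then (if false then 5 else 2) else (if true then 4 else 7)))
step 4: [delta@1.0] (4 - (if true then (if false then 5 else 2) else (if true then 4 else 7)))
step 5: [if@1] (4 - (if false then 5 else 2))
step 6: [if@1] (4 - 2)
step 7: [delta@root] 2

Answer: 2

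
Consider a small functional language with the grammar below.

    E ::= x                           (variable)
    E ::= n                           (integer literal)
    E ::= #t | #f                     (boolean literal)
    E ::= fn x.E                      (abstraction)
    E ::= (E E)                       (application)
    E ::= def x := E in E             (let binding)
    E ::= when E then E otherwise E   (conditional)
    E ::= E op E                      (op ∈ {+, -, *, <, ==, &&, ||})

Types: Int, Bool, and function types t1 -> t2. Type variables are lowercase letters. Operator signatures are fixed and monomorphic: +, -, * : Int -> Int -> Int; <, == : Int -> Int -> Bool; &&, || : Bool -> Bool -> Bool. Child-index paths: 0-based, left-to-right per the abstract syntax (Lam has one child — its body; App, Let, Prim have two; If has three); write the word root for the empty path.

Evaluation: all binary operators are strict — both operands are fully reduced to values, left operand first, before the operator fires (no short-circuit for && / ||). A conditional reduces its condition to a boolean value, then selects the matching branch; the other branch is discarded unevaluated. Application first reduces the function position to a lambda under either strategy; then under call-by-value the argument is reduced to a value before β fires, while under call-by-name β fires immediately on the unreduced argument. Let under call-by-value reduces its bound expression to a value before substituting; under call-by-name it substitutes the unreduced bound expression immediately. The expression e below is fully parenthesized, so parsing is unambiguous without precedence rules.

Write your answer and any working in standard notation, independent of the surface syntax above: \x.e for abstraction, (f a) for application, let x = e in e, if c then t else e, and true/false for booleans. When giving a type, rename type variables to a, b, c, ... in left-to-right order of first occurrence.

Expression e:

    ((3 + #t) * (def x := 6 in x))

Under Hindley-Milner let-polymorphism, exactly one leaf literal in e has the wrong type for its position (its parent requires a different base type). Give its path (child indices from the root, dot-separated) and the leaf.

Answer: 0.1 : true

Trace:
  unify Int ~ Int
  unify Bool ~ Int
  FAIL: mismatch Bool ~ Int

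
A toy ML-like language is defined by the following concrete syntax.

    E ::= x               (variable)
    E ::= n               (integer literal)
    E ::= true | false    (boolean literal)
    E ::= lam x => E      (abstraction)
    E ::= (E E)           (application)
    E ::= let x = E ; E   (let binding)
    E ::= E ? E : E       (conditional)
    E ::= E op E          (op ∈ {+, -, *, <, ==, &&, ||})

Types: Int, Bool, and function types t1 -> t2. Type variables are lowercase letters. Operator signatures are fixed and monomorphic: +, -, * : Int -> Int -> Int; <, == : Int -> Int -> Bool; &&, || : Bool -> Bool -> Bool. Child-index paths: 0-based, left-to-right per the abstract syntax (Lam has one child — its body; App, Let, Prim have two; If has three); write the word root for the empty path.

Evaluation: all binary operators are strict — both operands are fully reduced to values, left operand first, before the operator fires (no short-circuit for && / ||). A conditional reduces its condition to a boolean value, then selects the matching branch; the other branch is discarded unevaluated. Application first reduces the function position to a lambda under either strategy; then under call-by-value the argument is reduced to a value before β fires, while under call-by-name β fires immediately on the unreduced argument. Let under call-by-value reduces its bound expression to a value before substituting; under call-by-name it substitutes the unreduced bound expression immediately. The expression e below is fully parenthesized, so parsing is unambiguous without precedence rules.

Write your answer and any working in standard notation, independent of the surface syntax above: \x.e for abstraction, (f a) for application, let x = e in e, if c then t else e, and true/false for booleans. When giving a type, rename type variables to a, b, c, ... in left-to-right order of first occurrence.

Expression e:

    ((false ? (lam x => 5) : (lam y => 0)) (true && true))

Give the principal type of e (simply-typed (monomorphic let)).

Working:
  unify Bool ~ Bool
\x._ : a -> Int
\y._ : b -> Int
  unify a -> Int ~ b -> Int
  unify a ~ b
  unify Int ~ Int
  unify Bool ~ Bool
  unify Bool ~ Bool
  unify b -> Int ~ Bool -> c
  unify b ~ Bool
  unify Int ~ c
_ _ : Int

Answer: Int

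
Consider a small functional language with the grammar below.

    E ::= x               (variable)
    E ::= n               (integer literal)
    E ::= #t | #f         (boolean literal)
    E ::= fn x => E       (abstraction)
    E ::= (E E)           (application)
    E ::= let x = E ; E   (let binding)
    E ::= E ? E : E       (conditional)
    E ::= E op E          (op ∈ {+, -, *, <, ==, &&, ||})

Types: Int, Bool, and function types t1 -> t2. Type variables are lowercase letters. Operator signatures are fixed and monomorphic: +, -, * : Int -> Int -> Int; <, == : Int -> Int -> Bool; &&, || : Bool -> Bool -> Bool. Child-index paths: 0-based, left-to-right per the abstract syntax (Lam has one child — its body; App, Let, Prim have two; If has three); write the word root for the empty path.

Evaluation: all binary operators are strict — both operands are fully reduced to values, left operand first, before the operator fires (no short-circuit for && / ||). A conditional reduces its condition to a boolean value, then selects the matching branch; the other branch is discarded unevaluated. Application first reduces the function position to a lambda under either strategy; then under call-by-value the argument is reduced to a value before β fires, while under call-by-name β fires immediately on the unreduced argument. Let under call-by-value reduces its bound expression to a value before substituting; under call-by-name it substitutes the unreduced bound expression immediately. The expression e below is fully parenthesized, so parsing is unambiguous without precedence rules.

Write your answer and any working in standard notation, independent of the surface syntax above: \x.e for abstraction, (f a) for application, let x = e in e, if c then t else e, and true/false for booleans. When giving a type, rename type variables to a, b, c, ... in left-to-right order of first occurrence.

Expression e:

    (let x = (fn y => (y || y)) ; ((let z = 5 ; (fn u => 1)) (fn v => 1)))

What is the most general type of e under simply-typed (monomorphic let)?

Trace:
y : a
  unify a ~ Bool
y : Bool
  unify Bool ~ Bool
\y._ : Bool -> Bool
let x : Bool -> Bool
let z : Int
\u._ : b -> Int
\v._ : c -> Int
  unify b -> Int ~ (c -> Int) -> d
  unify b ~ c -> Int
  unify Int ~ d
_ _ : Int

Answer: Int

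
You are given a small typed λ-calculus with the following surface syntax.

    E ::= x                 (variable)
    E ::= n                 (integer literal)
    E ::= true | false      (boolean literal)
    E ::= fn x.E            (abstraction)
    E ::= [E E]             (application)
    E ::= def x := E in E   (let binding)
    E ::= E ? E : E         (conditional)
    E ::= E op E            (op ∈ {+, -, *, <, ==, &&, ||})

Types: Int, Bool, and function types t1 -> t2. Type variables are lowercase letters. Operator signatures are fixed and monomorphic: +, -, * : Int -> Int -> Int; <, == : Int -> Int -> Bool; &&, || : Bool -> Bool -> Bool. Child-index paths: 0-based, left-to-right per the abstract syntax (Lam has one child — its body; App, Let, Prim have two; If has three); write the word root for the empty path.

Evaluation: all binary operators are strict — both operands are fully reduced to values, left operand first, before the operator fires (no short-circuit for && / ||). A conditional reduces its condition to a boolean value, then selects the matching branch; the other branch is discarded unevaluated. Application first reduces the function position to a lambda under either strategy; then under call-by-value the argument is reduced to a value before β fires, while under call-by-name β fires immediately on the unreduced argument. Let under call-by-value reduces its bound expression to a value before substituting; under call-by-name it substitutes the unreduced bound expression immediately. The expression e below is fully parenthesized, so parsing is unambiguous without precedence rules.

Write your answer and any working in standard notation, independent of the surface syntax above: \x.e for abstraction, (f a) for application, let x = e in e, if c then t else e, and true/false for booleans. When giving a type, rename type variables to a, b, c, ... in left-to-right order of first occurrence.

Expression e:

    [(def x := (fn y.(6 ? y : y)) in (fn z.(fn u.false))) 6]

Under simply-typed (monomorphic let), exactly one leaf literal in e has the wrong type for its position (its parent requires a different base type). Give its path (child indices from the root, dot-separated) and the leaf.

Answer: 0.0.0.0 : 6

Derivation:
  unify Int ~ Bool
  FAIL: mismatch Int ~ Bool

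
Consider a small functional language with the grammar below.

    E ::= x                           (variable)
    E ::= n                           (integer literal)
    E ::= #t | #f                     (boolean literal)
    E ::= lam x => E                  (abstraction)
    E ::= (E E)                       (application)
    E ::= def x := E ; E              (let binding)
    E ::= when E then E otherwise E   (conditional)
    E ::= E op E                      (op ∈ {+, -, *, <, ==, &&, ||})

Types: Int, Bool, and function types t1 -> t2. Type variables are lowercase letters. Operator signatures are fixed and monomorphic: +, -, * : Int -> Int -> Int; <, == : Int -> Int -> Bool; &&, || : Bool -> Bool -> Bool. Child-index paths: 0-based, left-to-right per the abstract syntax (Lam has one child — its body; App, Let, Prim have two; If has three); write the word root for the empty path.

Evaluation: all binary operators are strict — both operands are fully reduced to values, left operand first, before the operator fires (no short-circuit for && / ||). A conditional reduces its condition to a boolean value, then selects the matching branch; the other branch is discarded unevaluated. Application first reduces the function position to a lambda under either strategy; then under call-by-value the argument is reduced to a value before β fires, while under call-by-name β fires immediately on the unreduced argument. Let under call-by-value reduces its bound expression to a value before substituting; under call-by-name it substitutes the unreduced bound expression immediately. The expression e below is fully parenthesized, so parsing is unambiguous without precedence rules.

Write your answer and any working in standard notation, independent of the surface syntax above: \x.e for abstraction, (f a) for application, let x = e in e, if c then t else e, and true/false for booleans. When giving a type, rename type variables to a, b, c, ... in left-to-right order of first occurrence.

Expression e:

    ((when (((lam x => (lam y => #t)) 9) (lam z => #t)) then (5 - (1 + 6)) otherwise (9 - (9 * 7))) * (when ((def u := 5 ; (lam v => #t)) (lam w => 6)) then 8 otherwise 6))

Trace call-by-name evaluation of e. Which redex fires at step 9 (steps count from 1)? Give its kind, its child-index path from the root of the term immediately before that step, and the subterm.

Answer: delta at root : (-2 * 8)

Trace:
step 0: ((if (((\x.(\y.true)) 9) (\z.true)) then (5 - (1 + 6)) else (9 - (9 * 7))) * (if ((let u = 5 in (\v.true)) (\w.6)) then 8 else 6))
step 1: [beta@0.0.0] ((if ((\y.true) (\z.true)) then (5 - (1 + 6)) else (9 - (9 * 7))) * (if ((let u = 5 in (\v.true)) (\w.6)) then 8 else 6))
step 2: [beta@0.0] ((if true then (5 - (1 + 6)) else (9 - (9 * 7))) * (if ((let u = 5 in (\v.true)) (\w.6)) then 8 else 6))
step 3: [if@0] ((5 - (1 + 6)) * (if ((let u = 5 in (\v.true)) (\w.6)) then 8 else 6))
step 4: [delta@0.1] ((5 - 7) * (if ((let u = 5 in (\v.true)) (\w.6)) then 8 else 6))
step 5: [delta@0] (-2 * (if ((let u = 5 in (\v.true)) (\w.6)) then 8 else 6))
step 6: [let@1.0.0] (-2 * (if ((\v.true) (\w.6)) then 8 else 6))
step 7: [beta@1.0] (-2 * (if true then 8 else 6))
step 8: [if@1] (-2 * 8)
step 9: [delta@root] -16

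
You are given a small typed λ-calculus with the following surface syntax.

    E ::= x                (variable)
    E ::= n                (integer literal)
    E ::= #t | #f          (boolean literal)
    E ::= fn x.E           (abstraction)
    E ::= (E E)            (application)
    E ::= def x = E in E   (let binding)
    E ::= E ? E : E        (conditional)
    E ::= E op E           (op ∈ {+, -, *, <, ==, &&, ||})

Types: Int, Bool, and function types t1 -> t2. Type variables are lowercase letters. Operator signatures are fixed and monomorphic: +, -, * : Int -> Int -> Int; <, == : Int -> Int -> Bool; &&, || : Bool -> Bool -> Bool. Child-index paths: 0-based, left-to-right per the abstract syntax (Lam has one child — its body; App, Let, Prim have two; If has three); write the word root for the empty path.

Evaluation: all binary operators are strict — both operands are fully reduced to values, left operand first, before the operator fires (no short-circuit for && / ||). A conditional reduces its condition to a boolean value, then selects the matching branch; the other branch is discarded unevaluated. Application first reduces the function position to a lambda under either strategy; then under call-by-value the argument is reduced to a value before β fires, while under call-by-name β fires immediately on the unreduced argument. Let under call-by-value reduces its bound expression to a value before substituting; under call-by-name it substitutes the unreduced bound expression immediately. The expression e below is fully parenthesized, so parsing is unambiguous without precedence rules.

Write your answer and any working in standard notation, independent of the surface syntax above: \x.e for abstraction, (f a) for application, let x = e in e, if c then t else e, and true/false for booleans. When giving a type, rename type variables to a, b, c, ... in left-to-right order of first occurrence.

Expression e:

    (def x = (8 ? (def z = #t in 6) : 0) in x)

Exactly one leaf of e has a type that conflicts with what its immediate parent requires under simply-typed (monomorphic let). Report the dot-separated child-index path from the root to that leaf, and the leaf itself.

Answer: 0.0 : 8

Derivation:
  unify Int ~ Bool
  FAIL: mismatch Int ~ Bool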